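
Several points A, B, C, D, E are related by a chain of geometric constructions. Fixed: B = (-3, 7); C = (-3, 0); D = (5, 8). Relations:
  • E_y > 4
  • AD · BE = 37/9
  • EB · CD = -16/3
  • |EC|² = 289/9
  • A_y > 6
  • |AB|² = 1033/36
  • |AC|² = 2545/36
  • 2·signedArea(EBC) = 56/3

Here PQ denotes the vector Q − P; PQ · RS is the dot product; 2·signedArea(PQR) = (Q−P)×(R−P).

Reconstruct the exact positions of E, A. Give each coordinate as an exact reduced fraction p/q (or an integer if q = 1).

A = (7/3, 13/2)
E = (-1/3, 5)

1. E_x = -1/3  [2·signedArea(EBC) = 56/3 ∩ EB · CD = -16/3]
2. E_y = 5  [2·signedArea(EBC) = 56/3 ∩ EB · CD = -16/3]
   → E = (-1/3, 5)
3. A_x = 7/3  [line -8/3·x + 2·y + -61/9 = 0 ∩ |AB|² = 1033/36]
4. A_y = 13/2  [line -8/3·x + 2·y + -61/9 = 0 ∩ |AB|² = 1033/36]
   → A = (7/3, 13/2)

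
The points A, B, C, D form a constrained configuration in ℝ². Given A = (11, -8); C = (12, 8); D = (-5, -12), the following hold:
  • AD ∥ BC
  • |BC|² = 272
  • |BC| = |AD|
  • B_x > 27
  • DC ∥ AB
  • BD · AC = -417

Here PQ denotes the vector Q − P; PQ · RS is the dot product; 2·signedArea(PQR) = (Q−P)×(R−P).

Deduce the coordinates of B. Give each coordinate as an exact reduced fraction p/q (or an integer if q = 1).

B = (28, 12)

1. B_x = 28  [AD ∥ BC ∩ DC ∥ AB]
2. B_y = 12  [AD ∥ BC ∩ DC ∥ AB]
   → B = (28, 12)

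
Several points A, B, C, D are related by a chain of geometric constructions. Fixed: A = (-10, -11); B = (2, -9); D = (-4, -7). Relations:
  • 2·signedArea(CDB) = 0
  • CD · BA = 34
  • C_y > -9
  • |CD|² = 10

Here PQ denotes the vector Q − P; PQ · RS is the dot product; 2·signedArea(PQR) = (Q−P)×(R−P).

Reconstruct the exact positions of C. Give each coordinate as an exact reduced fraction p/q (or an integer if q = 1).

C = (-1, -8)

1. C_x = -1  [2·signedArea(CDB) = 0 ∩ CD · BA = 34]
2. C_y = -8  [2·signedArea(CDB) = 0 ∩ CD · BA = 34]
   → C = (-1, -8)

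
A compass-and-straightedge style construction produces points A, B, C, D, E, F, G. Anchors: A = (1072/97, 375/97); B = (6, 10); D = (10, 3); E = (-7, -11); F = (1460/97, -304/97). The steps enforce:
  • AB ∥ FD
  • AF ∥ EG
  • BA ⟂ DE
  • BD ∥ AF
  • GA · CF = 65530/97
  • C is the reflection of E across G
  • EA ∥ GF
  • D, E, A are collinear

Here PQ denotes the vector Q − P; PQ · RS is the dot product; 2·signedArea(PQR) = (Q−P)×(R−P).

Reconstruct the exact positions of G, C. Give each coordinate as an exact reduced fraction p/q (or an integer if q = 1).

C = (1, -25)
G = (-3, -18)

1. G_x = -3  [EA ∥ GF ∩ AF ∥ EG]
2. G_y = -18  [EA ∥ GF ∩ AF ∥ EG]
   → G = (-3, -18)
3. C_x = 1  [C is the reflection of E across G]
4. C_y = -25  [C is the reflection of E across G]
   → C = (1, -25)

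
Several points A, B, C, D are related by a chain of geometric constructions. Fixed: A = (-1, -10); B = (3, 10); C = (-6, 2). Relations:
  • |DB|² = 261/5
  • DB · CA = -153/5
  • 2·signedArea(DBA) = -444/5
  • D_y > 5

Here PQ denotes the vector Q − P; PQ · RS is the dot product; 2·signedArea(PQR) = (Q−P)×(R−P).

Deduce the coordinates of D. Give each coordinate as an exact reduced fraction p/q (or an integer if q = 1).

D = (-12/5, 26/5)

1. D_x = -12/5  [DB · CA = -153/5 ∩ 2·signedArea(DBA) = -444/5]
2. D_y = 26/5  [DB · CA = -153/5 ∩ 2·signedArea(DBA) = -444/5]
   → D = (-12/5, 26/5)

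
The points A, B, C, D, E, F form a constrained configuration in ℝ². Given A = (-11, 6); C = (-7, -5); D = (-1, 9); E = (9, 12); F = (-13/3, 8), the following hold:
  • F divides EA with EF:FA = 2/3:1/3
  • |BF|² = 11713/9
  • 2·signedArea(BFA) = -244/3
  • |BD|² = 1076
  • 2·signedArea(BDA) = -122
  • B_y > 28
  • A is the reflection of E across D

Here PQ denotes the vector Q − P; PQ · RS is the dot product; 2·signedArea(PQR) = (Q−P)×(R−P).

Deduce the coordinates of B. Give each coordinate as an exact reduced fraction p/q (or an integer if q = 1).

B = (25, 29)

1. B_x = 25  [line 2·x + -20/3·y + 430/3 = 0 ∩ |BD|² = 1076]
2. B_y = 29  [line 2·x + -20/3·y + 430/3 = 0 ∩ |BD|² = 1076]
   → B = (25, 29)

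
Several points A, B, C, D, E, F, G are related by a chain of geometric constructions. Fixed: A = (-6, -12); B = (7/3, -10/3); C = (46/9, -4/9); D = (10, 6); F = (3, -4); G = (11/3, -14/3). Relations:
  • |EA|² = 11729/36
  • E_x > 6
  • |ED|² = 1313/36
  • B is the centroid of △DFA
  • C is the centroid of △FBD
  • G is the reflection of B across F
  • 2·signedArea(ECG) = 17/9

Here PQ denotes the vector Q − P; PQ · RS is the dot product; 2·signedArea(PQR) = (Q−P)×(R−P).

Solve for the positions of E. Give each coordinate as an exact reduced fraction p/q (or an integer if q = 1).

E = (37/6, 4/3)

1. E_x = 37/6  [line 38/9·x + -13/9·y + -217/9 = 0 ∩ |EA|² = 11729/36]
2. E_y = 4/3  [line 38/9·x + -13/9·y + -217/9 = 0 ∩ |EA|² = 11729/36]
   → E = (37/6, 4/3)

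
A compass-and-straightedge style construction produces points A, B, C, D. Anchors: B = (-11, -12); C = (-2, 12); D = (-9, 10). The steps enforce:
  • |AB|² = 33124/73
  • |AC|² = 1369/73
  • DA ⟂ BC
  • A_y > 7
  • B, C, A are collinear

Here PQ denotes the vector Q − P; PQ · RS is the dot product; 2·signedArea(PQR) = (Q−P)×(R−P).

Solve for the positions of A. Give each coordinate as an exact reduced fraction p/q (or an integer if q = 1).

A = (-257/73, 580/73)

1. A_x = -257/73  [B, C, A are collinear ∩ DA ⟂ BC]
2. A_y = 580/73  [B, C, A are collinear ∩ DA ⟂ BC]
   → A = (-257/73, 580/73)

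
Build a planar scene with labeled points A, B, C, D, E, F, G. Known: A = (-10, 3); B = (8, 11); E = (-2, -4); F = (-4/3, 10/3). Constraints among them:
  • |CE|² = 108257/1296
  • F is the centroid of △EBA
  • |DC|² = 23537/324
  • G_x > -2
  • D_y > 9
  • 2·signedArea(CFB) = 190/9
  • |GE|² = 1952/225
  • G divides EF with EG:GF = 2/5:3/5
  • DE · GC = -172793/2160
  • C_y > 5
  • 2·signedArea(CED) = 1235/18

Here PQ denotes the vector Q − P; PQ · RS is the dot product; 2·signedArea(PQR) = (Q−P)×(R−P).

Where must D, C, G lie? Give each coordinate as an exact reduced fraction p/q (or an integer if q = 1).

C = (-17/9, 185/36)
D = (17/3, 109/12)
G = (-26/15, -16/15)

1. C_x = -17/9  [line -23/3·x + 28/3·y + -562/9 = 0 ∩ |CE|² = 108257/1296]
2. C_y = 185/36  [line -23/3·x + 28/3·y + -562/9 = 0 ∩ |CE|² = 108257/1296]
   → C = (-17/9, 185/36)
3. G_x = -26/15  [G divides EF with EG:GF = 2/5:3/5]
4. G_y = -16/15  [G divides EF with EG:GF = 2/5:3/5]
   → G = (-26/15, -16/15)
5. D_x = 17/3  [DE · GC = -172793/2160 ∩ 2·signedArea(CED) = 1235/18]
6. D_y = 109/12  [DE · GC = -172793/2160 ∩ 2·signedArea(CED) = 1235/18]
   → D = (17/3, 109/12)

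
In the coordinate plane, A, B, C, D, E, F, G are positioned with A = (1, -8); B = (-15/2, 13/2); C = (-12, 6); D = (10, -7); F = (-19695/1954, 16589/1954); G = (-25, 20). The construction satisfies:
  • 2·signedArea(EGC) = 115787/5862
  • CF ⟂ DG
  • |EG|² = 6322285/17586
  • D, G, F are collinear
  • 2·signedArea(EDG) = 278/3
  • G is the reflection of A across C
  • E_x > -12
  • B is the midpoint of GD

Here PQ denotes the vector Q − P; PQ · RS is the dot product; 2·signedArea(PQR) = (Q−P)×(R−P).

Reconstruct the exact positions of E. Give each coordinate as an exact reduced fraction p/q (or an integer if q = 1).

E = (-22197/1954, 40037/5862)

1. E_x = -22197/1954  [2·signedArea(EDG) = 278/3 ∩ 2·signedArea(EGC) = 115787/5862]
2. E_y = 40037/5862  [2·signedArea(EDG) = 278/3 ∩ 2·signedArea(EGC) = 115787/5862]
   → E = (-22197/1954, 40037/5862)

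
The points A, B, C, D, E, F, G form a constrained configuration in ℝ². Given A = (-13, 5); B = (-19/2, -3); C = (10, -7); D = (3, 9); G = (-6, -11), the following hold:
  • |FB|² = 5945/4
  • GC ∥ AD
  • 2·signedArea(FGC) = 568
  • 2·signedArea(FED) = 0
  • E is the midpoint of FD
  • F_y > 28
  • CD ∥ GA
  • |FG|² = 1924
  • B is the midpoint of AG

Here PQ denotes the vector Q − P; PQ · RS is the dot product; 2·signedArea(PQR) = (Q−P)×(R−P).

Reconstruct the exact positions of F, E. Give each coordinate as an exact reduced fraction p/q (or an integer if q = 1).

E = (15/2, 19)
F = (12, 29)

1. F_x = 12  [line -4·x + 16·y + -416 = 0 ∩ |FB|² = 5945/4]
2. F_y = 29  [line -4·x + 16·y + -416 = 0 ∩ |FB|² = 5945/4]
   → F = (12, 29)
3. E_x = 15/2  [2·signedArea(FED) = 0 ∩ E is the midpoint of FD]
4. E_y = 19  [2·signedArea(FED) = 0 ∩ E is the midpoint of FD]
   → E = (15/2, 19)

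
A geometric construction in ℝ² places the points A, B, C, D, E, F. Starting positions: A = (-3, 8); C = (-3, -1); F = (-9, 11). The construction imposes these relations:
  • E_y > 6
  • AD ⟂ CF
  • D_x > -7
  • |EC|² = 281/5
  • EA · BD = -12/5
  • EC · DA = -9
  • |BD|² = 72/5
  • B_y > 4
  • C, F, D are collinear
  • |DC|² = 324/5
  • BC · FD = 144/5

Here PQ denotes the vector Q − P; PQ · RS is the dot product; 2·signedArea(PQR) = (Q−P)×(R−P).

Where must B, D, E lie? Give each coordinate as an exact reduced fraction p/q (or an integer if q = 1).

1. D_x = -33/5  [C, F, D are collinear ∩ AD ⟂ CF]
2. D_y = 31/5  [C, F, D are collinear ∩ AD ⟂ CF]
   → D = (-33/5, 31/5)
3. E_x = -21/5  [line -18/5·x + -9/5·y + -18/5 = 0 ∩ |EC|² = 281/5]
4. E_y = 32/5  [line -18/5·x + -9/5·y + -18/5 = 0 ∩ |EC|² = 281/5]
   → E = (-21/5, 32/5)
5. B_x = -3  [BC · FD = 144/5 ∩ EA · BD = -12/5]
6. B_y = 5  [BC · FD = 144/5 ∩ EA · BD = -12/5]
   → B = (-3, 5)

B = (-3, 5)
D = (-33/5, 31/5)
E = (-21/5, 32/5)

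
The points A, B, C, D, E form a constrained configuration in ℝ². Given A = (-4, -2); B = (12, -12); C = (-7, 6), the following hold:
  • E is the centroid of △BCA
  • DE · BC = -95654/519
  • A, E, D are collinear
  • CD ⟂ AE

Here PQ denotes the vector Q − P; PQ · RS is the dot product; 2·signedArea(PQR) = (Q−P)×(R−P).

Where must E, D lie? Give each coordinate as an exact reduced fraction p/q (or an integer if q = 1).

D = (-1407/173, -236/173)
E = (1/3, -8/3)

1. E_x = 1/3  [E is the centroid of △BCA]
2. E_y = -8/3  [E is the centroid of △BCA]
   → E = (1/3, -8/3)
3. D_x = -1407/173  [A, E, D are collinear ∩ CD ⟂ AE]
4. D_y = -236/173  [A, E, D are collinear ∩ CD ⟂ AE]
   → D = (-1407/173, -236/173)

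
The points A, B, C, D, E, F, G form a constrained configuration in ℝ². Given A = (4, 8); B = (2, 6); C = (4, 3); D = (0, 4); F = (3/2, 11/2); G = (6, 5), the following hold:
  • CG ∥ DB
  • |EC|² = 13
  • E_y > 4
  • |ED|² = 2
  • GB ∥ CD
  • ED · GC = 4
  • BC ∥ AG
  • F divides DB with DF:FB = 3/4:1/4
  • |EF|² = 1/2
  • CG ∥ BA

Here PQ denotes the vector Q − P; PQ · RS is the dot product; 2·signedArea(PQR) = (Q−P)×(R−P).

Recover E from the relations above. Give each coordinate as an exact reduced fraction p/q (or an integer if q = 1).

E = (1, 5)

1. E_x = 1  [line 2·x + 2·y + -12 = 0 ∩ |EC|² = 13]
2. E_y = 5  [line 2·x + 2·y + -12 = 0 ∩ |EC|² = 13]
   → E = (1, 5)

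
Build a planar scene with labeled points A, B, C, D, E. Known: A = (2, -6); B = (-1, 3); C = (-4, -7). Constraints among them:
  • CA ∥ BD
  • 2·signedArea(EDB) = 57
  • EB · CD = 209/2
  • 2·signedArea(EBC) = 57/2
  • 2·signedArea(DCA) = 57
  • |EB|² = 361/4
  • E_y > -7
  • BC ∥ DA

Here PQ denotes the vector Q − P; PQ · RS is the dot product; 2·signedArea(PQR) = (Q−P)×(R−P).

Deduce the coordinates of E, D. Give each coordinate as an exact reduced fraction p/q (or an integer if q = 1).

1. D_x = 5  [BC ∥ DA ∩ CA ∥ BD]
2. D_y = 4  [BC ∥ DA ∩ CA ∥ BD]
   → D = (5, 4)
3. E_x = -1  [2·signedArea(EBC) = 57/2 ∩ 2·signedArea(EDB) = 57]
4. E_y = -13/2  [2·signedArea(EBC) = 57/2 ∩ 2·signedArea(EDB) = 57]
   → E = (-1, -13/2)

D = (5, 4)
E = (-1, -13/2)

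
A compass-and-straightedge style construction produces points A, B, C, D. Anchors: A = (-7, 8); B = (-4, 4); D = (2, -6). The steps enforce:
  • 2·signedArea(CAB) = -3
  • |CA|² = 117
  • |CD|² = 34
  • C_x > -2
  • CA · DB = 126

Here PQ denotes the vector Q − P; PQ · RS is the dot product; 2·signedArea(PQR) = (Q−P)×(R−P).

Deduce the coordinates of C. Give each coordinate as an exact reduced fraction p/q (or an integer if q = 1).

C = (-1, -1)

1. C_x = -1  [CA · DB = 126 ∩ 2·signedArea(CAB) = -3]
2. C_y = -1  [CA · DB = 126 ∩ 2·signedArea(CAB) = -3]
   → C = (-1, -1)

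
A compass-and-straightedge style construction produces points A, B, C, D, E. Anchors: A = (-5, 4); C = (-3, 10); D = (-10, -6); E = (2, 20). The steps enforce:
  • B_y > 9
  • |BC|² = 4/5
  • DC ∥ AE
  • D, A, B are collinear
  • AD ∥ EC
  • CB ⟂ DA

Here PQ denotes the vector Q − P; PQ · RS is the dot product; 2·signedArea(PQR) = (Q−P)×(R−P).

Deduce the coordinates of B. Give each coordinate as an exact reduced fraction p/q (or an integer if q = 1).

1. B_x = -11/5  [D, A, B are collinear ∩ CB ⟂ DA]
2. B_y = 48/5  [D, A, B are collinear ∩ CB ⟂ DA]
   → B = (-11/5, 48/5)

B = (-11/5, 48/5)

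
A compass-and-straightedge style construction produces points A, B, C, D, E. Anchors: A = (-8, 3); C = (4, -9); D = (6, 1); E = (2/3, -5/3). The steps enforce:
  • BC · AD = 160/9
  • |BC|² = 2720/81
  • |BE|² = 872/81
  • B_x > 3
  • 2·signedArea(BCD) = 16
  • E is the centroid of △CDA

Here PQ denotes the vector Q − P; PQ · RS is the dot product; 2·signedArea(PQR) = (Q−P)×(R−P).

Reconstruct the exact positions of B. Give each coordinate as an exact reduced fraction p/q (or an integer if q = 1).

B = (32/9, -29/9)

1. B_x = 32/9  [BC · AD = 160/9 ∩ 2·signedArea(BCD) = 16]
2. B_y = -29/9  [BC · AD = 160/9 ∩ 2·signedArea(BCD) = 16]
   → B = (32/9, -29/9)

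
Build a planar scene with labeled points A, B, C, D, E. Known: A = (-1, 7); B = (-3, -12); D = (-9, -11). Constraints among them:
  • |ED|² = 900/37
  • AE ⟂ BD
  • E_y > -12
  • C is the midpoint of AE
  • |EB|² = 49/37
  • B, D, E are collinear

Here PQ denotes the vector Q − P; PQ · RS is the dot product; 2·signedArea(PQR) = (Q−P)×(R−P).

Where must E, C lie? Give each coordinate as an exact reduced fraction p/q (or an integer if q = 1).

C = (-95/37, -89/37)
E = (-153/37, -437/37)

1. E_x = -153/37  [B, D, E are collinear ∩ AE ⟂ BD]
2. E_y = -437/37  [B, D, E are collinear ∩ AE ⟂ BD]
   → E = (-153/37, -437/37)
3. C_x = -95/37  [C is the midpoint of AE]
4. C_y = -89/37  [C is the midpoint of AE]
   → C = (-95/37, -89/37)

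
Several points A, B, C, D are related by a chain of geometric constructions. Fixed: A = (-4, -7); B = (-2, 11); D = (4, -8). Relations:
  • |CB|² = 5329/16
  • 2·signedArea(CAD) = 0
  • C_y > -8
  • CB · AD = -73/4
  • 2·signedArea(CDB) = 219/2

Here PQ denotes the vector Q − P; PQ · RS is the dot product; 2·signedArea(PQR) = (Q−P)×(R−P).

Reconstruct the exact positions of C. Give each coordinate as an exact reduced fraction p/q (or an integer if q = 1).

C = (-2, -29/4)

1. C_x = -2  [2·signedArea(CAD) = 0 ∩ CB · AD = -73/4]
2. C_y = -29/4  [2·signedArea(CAD) = 0 ∩ CB · AD = -73/4]
   → C = (-2, -29/4)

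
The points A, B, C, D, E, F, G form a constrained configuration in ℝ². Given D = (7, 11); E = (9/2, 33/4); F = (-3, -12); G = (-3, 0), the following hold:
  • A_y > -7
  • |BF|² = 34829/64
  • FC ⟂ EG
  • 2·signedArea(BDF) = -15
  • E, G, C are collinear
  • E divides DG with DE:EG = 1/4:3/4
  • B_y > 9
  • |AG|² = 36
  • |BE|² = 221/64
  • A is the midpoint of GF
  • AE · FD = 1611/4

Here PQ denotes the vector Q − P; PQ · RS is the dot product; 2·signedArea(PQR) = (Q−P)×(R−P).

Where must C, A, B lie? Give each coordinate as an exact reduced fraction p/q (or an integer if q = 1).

1. C_x = -1983/221  [E, G, C are collinear ∩ FC ⟂ EG]
2. C_y = -1452/221  [E, G, C are collinear ∩ FC ⟂ EG]
   → C = (-1983/221, -1452/221)
3. A_x = -3  [A is the midpoint of GF]
4. A_y = -6  [A is the midpoint of GF]
   → A = (-3, -6)
5. B_x = 23/4  [line 23·x + -10·y + -36 = 0 ∩ |BF|² = 34829/64]
6. B_y = 77/8  [line 23·x + -10·y + -36 = 0 ∩ |BF|² = 34829/64]
   → B = (23/4, 77/8)

A = (-3, -6)
B = (23/4, 77/8)
C = (-1983/221, -1452/221)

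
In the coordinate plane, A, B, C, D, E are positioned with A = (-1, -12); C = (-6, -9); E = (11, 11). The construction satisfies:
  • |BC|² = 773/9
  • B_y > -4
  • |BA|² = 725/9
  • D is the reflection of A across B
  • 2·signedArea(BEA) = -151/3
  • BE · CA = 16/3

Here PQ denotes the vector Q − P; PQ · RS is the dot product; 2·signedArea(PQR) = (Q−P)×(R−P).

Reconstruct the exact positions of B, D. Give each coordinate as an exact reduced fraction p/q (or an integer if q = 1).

1. B_x = 4/3  [2·signedArea(BEA) = -151/3 ∩ BE · CA = 16/3]
2. B_y = -10/3  [2·signedArea(BEA) = -151/3 ∩ BE · CA = 16/3]
   → B = (4/3, -10/3)
3. D_x = 11/3  [D is the reflection of A across B]
4. D_y = 16/3  [D is the reflection of A across B]
   → D = (11/3, 16/3)

B = (4/3, -10/3)
D = (11/3, 16/3)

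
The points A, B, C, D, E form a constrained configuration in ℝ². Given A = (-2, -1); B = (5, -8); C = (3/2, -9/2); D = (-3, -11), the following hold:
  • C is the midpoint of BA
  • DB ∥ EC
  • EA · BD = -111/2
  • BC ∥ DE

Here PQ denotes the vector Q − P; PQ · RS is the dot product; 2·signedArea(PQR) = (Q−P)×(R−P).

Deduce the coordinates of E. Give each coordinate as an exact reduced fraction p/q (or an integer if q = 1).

1. E_x = -13/2  [DB ∥ EC ∩ BC ∥ DE]
2. E_y = -15/2  [DB ∥ EC ∩ BC ∥ DE]
   → E = (-13/2, -15/2)

E = (-13/2, -15/2)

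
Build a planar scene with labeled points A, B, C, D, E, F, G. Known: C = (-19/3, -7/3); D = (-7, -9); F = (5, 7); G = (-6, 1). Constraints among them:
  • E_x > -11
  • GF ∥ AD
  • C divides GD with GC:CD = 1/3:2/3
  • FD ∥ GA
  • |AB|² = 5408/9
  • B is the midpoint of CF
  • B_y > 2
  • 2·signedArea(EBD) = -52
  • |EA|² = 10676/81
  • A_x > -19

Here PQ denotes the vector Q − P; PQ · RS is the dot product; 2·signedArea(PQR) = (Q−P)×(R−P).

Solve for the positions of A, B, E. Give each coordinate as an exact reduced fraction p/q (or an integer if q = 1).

A = (-18, -15)
B = (-2/3, 7/3)
E = (-92/9, -59/9)

1. A_x = -18  [GF ∥ AD ∩ FD ∥ GA]
2. A_y = -15  [GF ∥ AD ∩ FD ∥ GA]
   → A = (-18, -15)
3. B_x = -2/3  [B is the midpoint of CF]
4. B_y = 7/3  [B is the midpoint of CF]
   → B = (-2/3, 7/3)
5. E_x = -92/9  [line 34/3·x + -19/3·y + 223/3 = 0 ∩ |EA|² = 10676/81]
6. E_y = -59/9  [line 34/3·x + -19/3·y + 223/3 = 0 ∩ |EA|² = 10676/81]
   → E = (-92/9, -59/9)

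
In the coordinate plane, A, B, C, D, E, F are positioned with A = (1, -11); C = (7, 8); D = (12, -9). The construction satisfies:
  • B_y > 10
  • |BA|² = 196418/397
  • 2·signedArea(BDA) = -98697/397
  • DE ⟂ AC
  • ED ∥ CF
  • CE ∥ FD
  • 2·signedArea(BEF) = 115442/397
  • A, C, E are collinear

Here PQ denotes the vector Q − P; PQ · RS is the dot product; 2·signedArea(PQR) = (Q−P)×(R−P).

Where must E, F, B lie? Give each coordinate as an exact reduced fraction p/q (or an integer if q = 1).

1. E_x = 1021/397  [A, C, E are collinear ∩ DE ⟂ AC]
2. E_y = -2391/397  [A, C, E are collinear ∩ DE ⟂ AC]
   → E = (1021/397, -2391/397)
3. F_x = 6522/397  [CE ∥ FD ∩ ED ∥ CF]
4. F_y = 1994/397  [CE ∥ FD ∩ ED ∥ CF]
   → F = (6522/397, 1994/397)
5. B_x = -964/397  [2·signedArea(BDA) = -98697/397 ∩ 2·signedArea(BEF) = 115442/397]
6. B_y = 4358/397  [2·signedArea(BDA) = -98697/397 ∩ 2·signedArea(BEF) = 115442/397]
   → B = (-964/397, 4358/397)

B = (-964/397, 4358/397)
E = (1021/397, -2391/397)
F = (6522/397, 1994/397)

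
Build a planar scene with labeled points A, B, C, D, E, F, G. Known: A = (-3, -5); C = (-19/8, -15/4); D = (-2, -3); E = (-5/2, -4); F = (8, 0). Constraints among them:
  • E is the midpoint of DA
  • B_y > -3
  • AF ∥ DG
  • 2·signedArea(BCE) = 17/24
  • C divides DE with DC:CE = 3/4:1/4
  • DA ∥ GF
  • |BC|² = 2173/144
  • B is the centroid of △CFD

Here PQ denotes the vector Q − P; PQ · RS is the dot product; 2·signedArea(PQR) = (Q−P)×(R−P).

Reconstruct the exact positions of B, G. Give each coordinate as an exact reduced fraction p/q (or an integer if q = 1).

1. B_x = 29/24  [B is the centroid of △CFD]
2. B_y = -9/4  [B is the centroid of △CFD]
   → B = (29/24, -9/4)
3. G_x = 9  [DA ∥ GF ∩ AF ∥ DG]
4. G_y = 2  [DA ∥ GF ∩ AF ∥ DG]
   → G = (9, 2)

B = (29/24, -9/4)
G = (9, 2)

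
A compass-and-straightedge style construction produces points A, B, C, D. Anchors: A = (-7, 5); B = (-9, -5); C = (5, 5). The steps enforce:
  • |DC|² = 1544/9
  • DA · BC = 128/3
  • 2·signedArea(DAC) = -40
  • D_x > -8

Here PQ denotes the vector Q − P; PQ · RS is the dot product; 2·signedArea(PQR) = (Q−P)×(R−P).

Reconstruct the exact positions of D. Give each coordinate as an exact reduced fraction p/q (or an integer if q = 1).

D = (-23/3, 5/3)

1. D_x = -23/3  [2·signedArea(DAC) = -40 ∩ DA · BC = 128/3]
2. D_y = 5/3  [2·signedArea(DAC) = -40 ∩ DA · BC = 128/3]
   → D = (-23/3, 5/3)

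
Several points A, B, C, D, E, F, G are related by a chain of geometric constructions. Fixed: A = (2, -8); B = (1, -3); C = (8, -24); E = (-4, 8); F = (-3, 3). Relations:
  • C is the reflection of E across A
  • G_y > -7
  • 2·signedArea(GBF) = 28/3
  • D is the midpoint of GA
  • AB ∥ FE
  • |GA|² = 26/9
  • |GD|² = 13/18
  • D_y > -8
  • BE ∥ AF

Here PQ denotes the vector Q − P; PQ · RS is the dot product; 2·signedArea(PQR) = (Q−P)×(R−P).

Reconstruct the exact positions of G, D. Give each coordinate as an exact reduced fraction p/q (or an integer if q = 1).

D = (11/6, -43/6)
G = (5/3, -19/3)

1. G_x = 5/3  [line -6·x + -4·y + -46/3 = 0 ∩ |GA|² = 26/9]
2. G_y = -19/3  [line -6·x + -4·y + -46/3 = 0 ∩ |GA|² = 26/9]
   → G = (5/3, -19/3)
3. D_x = 11/6  [D is the midpoint of GA]
4. D_y = -43/6  [D is the midpoint of GA]
   → D = (11/6, -43/6)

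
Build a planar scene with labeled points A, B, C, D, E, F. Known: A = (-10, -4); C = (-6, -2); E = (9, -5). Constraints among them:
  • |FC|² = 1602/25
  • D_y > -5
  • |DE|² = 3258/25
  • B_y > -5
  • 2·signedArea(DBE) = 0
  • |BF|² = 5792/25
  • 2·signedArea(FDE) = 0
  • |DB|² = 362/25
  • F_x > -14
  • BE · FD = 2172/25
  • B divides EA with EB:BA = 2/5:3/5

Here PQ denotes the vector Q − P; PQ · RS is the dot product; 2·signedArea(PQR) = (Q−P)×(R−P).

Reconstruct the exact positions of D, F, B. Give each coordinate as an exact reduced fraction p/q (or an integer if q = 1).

B = (7/5, -23/5)
D = (-12/5, -22/5)
F = (-69/5, -19/5)

1. B_x = 7/5  [B divides EA with EB:BA = 2/5:3/5]
2. B_y = -23/5  [B divides EA with EB:BA = 2/5:3/5]
   → B = (7/5, -23/5)
3. D_x = -12/5  [line 2/5·x + 38/5·y + 172/5 = 0 ∩ |DE|² = 3258/25]
4. D_y = -22/5  [line 2/5·x + 38/5·y + 172/5 = 0 ∩ |DE|² = 3258/25]
   → D = (-12/5, -22/5)
5. F_x = -69/5  [2·signedArea(FDE) = 0 ∩ BE · FD = 2172/25]
6. F_y = -19/5  [2·signedArea(FDE) = 0 ∩ BE · FD = 2172/25]
   → F = (-69/5, -19/5)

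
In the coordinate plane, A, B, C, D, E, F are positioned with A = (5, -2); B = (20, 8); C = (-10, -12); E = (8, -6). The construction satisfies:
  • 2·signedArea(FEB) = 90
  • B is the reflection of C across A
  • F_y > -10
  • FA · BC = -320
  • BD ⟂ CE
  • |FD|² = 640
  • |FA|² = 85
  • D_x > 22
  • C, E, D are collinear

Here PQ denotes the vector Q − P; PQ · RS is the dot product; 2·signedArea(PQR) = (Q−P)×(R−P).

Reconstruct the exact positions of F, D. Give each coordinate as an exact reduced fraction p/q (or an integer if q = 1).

1. F_x = -1  [2·signedArea(FEB) = 90 ∩ FA · BC = -320]
2. F_y = -9  [2·signedArea(FEB) = 90 ∩ FA · BC = -320]
   → F = (-1, -9)
3. D_x = 23  [C, E, D are collinear ∩ BD ⟂ CE]
4. D_y = -1  [C, E, D are collinear ∩ BD ⟂ CE]
   → D = (23, -1)

D = (23, -1)
F = (-1, -9)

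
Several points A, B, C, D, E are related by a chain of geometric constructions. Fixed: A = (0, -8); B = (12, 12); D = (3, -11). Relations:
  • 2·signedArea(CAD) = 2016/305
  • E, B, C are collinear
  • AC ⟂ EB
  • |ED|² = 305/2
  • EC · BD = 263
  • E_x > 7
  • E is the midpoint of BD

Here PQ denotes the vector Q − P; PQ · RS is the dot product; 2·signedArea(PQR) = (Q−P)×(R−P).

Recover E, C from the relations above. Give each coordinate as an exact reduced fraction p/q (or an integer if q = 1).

1. E_x = 15/2  [E is the midpoint of BD]
2. E_y = 1/2  [E is the midpoint of BD]
   → E = (15/2, 1/2)
3. C_x = 1104/305  [E, B, C are collinear ∩ AC ⟂ EB]
4. C_y = -2872/305  [E, B, C are collinear ∩ AC ⟂ EB]
   → C = (1104/305, -2872/305)

C = (1104/305, -2872/305)
E = (15/2, 1/2)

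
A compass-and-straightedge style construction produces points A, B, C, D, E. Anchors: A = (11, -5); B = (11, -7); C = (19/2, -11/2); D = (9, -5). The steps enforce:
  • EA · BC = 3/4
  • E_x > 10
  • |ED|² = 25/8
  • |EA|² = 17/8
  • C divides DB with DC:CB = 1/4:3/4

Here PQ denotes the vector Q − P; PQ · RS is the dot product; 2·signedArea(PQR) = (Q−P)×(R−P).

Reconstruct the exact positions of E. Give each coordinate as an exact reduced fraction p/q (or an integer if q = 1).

E = (41/4, -25/4)

1. E_x = 41/4  [line 3/2·x + -3/2·y + -99/4 = 0 ∩ |ED|² = 25/8]
2. E_y = -25/4  [line 3/2·x + -3/2·y + -99/4 = 0 ∩ |ED|² = 25/8]
   → E = (41/4, -25/4)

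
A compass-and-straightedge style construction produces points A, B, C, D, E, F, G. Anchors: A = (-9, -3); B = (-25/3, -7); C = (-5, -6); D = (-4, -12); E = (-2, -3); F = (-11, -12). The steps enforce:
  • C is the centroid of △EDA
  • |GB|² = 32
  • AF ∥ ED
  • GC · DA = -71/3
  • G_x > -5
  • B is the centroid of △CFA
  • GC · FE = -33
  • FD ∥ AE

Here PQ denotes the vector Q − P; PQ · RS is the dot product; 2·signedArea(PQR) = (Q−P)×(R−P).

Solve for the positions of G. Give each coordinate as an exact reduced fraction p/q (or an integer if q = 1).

1. G_x = -13/3  [GC · DA = -71/3 ∩ GC · FE = -33]
2. G_y = -3  [GC · DA = -71/3 ∩ GC · FE = -33]
   → G = (-13/3, -3)

G = (-13/3, -3)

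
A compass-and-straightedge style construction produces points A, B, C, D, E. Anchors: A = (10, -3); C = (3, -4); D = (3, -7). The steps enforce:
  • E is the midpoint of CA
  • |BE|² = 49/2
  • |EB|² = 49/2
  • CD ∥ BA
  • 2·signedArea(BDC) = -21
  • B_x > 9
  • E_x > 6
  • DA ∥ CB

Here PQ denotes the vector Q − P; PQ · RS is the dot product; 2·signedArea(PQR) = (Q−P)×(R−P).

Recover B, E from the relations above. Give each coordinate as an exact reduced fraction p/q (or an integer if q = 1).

1. B_x = 10  [CD ∥ BA ∩ DA ∥ CB]
2. B_y = 0  [CD ∥ BA ∩ DA ∥ CB]
   → B = (10, 0)
3. E_x = 13/2  [E is the midpoint of CA]
4. E_y = -7/2  [E is the midpoint of CA]
   → E = (13/2, -7/2)

B = (10, 0)
E = (13/2, -7/2)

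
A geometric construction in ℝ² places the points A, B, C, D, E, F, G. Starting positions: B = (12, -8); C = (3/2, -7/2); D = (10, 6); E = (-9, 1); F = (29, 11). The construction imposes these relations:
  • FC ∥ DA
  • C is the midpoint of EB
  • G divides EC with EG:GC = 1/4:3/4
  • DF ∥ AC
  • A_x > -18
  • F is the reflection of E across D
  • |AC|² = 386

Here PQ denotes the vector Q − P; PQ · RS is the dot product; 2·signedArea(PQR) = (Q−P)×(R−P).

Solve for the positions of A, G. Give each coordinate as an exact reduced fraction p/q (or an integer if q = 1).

A = (-35/2, -17/2)
G = (-51/8, -1/8)

1. A_x = -35/2  [DF ∥ AC ∩ FC ∥ DA]
2. A_y = -17/2  [DF ∥ AC ∩ FC ∥ DA]
   → A = (-35/2, -17/2)
3. G_x = -51/8  [G divides EC with EG:GC = 1/4:3/4]
4. G_y = -1/8  [G divides EC with EG:GC = 1/4:3/4]
   → G = (-51/8, -1/8)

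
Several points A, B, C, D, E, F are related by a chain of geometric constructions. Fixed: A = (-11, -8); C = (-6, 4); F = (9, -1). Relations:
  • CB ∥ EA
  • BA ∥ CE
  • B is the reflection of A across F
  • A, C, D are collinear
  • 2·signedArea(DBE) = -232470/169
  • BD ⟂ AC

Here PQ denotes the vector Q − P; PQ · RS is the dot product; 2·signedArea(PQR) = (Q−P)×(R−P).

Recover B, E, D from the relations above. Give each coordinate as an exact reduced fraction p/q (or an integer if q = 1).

1. B_x = 29  [B is the reflection of A across F]
2. B_y = 6  [B is the reflection of A across F]
   → B = (29, 6)
3. E_x = -46  [CB ∥ EA ∩ BA ∥ CE]
4. E_y = -10  [CB ∥ EA ∩ BA ∥ CE]
   → E = (-46, -10)
5. D_x = -19/169  [A, C, D are collinear ∩ BD ⟂ AC]
6. D_y = 3064/169  [A, C, D are collinear ∩ BD ⟂ AC]
   → D = (-19/169, 3064/169)

B = (29, 6)
D = (-19/169, 3064/169)
E = (-46, -10)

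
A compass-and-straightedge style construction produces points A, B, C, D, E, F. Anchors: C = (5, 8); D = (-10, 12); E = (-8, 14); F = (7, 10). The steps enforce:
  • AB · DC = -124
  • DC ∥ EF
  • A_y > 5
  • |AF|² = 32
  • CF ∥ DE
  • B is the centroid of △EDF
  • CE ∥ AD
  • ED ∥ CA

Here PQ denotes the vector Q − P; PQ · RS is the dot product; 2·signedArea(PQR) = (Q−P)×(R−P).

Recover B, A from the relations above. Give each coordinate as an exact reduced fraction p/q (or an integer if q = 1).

A = (3, 6)
B = (-11/3, 12)

1. B_x = -11/3  [B is the centroid of △EDF]
2. B_y = 12  [B is the centroid of △EDF]
   → B = (-11/3, 12)
3. A_x = 3  [CE ∥ AD ∩ ED ∥ CA]
4. A_y = 6  [CE ∥ AD ∩ ED ∥ CA]
   → A = (3, 6)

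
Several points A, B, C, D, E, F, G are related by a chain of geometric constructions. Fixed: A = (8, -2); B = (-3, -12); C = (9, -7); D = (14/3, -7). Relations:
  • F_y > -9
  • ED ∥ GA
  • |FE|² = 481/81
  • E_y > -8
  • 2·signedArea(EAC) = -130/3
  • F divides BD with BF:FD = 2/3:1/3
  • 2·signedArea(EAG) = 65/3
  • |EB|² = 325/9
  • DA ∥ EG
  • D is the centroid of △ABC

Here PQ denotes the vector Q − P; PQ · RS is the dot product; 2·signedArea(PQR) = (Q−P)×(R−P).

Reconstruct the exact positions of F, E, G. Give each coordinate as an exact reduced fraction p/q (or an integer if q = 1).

1. F_x = 19/9  [F divides BD with BF:FD = 2/3:1/3]
2. F_y = -26/3  [F divides BD with BF:FD = 2/3:1/3]
   → F = (19/9, -26/3)
3. E_x = 1/3  [line 5·x + 1·y + 16/3 = 0 ∩ |EB|² = 325/9]
4. E_y = -7  [line 5·x + 1·y + 16/3 = 0 ∩ |EB|² = 325/9]
   → E = (1/3, -7)
5. G_x = 11/3  [ED ∥ GA ∩ DA ∥ EG]
6. G_y = -2  [ED ∥ GA ∩ DA ∥ EG]
   → G = (11/3, -2)

E = (1/3, -7)
F = (19/9, -26/3)
G = (11/3, -2)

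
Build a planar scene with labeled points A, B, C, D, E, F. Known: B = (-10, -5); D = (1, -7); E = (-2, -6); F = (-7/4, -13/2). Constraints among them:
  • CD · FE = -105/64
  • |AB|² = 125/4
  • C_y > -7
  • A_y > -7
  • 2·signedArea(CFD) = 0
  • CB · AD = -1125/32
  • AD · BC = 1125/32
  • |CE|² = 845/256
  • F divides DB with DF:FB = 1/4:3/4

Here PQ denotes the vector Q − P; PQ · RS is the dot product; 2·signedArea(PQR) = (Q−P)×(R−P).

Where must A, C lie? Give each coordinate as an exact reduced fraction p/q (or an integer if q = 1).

A = (-9/2, -6)
C = (-61/16, -49/8)

1. C_x = -61/16  [2·signedArea(CFD) = 0 ∩ CD · FE = -105/64]
2. C_y = -49/8  [2·signedArea(CFD) = 0 ∩ CD · FE = -105/64]
   → C = (-61/16, -49/8)
3. A_x = -9/2  [line -99/16·x + 9/8·y + -675/32 = 0 ∩ |AB|² = 125/4]
4. A_y = -6  [line -99/16·x + 9/8·y + -675/32 = 0 ∩ |AB|² = 125/4]
   → A = (-9/2, -6)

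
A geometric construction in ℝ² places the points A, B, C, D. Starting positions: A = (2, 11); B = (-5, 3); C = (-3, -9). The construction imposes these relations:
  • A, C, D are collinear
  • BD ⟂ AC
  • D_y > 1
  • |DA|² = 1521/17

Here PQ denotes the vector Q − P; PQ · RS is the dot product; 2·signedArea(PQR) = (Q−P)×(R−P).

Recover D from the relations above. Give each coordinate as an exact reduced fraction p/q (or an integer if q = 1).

1. D_x = -5/17  [A, C, D are collinear ∩ BD ⟂ AC]
2. D_y = 31/17  [A, C, D are collinear ∩ BD ⟂ AC]
   → D = (-5/17, 31/17)

D = (-5/17, 31/17)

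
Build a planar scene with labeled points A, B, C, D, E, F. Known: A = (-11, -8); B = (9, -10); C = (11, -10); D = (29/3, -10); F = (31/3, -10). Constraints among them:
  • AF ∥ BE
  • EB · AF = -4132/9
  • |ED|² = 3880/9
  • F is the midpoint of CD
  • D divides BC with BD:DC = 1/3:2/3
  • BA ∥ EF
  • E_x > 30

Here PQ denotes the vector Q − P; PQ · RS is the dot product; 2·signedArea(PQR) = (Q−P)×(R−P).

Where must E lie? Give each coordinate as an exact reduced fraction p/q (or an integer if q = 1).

E = (91/3, -12)

1. E_x = 91/3  [BA ∥ EF ∩ AF ∥ BE]
2. E_y = -12  [BA ∥ EF ∩ AF ∥ BE]
   → E = (91/3, -12)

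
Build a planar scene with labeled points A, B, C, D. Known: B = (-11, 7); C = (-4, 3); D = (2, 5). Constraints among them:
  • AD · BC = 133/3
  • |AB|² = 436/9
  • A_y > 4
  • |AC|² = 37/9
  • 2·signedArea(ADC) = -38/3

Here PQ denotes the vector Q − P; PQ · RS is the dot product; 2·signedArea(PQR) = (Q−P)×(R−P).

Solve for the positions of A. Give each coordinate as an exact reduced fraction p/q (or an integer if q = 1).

1. A_x = -13/3  [AD · BC = 133/3 ∩ 2·signedArea(ADC) = -38/3]
2. A_y = 5  [AD · BC = 133/3 ∩ 2·signedArea(ADC) = -38/3]
   → A = (-13/3, 5)

A = (-13/3, 5)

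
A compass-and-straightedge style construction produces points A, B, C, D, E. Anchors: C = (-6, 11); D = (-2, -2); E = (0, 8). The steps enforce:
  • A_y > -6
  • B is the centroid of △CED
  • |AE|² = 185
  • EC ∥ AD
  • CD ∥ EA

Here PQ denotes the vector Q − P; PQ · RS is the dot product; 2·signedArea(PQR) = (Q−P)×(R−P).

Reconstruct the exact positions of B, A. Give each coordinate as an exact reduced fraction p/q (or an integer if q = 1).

A = (4, -5)
B = (-8/3, 17/3)

1. B_x = -8/3  [B is the centroid of △CED]
2. B_y = 17/3  [B is the centroid of △CED]
   → B = (-8/3, 17/3)
3. A_x = 4  [EC ∥ AD ∩ CD ∥ EA]
4. A_y = -5  [EC ∥ AD ∩ CD ∥ EA]
   → A = (4, -5)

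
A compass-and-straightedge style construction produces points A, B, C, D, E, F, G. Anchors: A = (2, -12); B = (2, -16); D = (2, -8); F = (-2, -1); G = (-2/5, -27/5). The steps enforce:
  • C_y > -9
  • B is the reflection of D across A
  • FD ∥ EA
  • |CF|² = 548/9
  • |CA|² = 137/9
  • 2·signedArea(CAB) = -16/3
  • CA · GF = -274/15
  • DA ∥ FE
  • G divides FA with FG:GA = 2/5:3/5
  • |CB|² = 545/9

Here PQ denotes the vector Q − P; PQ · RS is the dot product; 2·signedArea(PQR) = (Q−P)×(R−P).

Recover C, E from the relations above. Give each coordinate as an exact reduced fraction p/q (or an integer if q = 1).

1. C_x = 2/3  [CA · GF = -274/15 ∩ 2·signedArea(CAB) = -16/3]
2. C_y = -25/3  [CA · GF = -274/15 ∩ 2·signedArea(CAB) = -16/3]
   → C = (2/3, -25/3)
3. E_x = -2  [FD ∥ EA ∩ DA ∥ FE]
4. E_y = -5  [FD ∥ EA ∩ DA ∥ FE]
   → E = (-2, -5)

C = (2/3, -25/3)
E = (-2, -5)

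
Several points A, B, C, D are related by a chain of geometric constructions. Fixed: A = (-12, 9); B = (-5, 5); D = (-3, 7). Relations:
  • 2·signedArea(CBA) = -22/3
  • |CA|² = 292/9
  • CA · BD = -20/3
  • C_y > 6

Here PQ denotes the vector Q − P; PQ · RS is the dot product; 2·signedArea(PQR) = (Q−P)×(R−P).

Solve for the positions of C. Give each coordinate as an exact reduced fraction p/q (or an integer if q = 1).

C = (-20/3, 7)

1. C_x = -20/3  [CA · BD = -20/3 ∩ 2·signedArea(CBA) = -22/3]
2. C_y = 7  [CA · BD = -20/3 ∩ 2·signedArea(CBA) = -22/3]
   → C = (-20/3, 7)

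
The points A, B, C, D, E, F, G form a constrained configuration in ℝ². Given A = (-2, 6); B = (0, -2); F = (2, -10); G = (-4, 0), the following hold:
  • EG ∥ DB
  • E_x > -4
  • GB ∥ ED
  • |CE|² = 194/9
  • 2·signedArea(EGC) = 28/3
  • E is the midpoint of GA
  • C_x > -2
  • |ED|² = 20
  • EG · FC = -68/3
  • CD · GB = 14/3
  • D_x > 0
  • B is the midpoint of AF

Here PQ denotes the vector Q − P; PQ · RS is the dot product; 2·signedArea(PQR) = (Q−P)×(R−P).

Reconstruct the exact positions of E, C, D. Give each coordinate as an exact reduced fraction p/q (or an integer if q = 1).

1. E_x = -3  [E is the midpoint of GA]
2. E_y = 3  [E is the midpoint of GA]
   → E = (-3, 3)
3. C_x = -4/3  [2·signedArea(EGC) = 28/3 ∩ EG · FC = -68/3]
4. C_y = -4/3  [2·signedArea(EGC) = 28/3 ∩ EG · FC = -68/3]
   → C = (-4/3, -4/3)
5. D_x = 1  [CD · GB = 14/3 ∩ EG ∥ DB]
6. D_y = 1  [CD · GB = 14/3 ∩ EG ∥ DB]
   → D = (1, 1)

C = (-4/3, -4/3)
D = (1, 1)
E = (-3, 3)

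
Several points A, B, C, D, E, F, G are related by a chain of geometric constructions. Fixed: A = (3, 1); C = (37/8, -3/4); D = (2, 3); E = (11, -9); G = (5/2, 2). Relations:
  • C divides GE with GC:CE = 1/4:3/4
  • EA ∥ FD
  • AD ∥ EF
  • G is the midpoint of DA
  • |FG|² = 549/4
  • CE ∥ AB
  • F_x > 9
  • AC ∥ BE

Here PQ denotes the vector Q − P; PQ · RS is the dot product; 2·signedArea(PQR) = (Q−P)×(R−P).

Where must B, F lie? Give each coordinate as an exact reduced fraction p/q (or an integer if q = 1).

B = (75/8, -29/4)
F = (10, -7)

1. B_x = 75/8  [AC ∥ BE ∩ CE ∥ AB]
2. B_y = -29/4  [AC ∥ BE ∩ CE ∥ AB]
   → B = (75/8, -29/4)
3. F_x = 10  [EA ∥ FD ∩ AD ∥ EF]
4. F_y = -7  [EA ∥ FD ∩ AD ∥ EF]
   → F = (10, -7)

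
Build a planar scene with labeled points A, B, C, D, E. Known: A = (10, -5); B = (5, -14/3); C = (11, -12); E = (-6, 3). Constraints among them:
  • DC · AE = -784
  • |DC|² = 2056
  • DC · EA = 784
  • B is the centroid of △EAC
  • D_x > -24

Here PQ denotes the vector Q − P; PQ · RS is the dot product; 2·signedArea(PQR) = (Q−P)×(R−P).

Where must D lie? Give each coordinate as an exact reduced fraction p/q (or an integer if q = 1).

D = (-23, 18)

1. D_x = -23  [line -16·x + 8·y + -512 = 0 ∩ |DC|² = 2056]
2. D_y = 18  [line -16·x + 8·y + -512 = 0 ∩ |DC|² = 2056]
   → D = (-23, 18)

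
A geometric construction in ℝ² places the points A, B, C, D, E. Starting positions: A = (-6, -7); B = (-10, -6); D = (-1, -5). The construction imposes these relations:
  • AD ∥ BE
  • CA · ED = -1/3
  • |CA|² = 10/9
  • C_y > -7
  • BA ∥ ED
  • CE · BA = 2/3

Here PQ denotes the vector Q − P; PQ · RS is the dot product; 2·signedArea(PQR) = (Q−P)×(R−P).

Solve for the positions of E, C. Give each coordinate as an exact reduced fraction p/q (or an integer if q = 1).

C = (-17/3, -6)
E = (-5, -4)

1. E_x = -5  [BA ∥ ED ∩ AD ∥ BE]
2. E_y = -4  [BA ∥ ED ∩ AD ∥ BE]
   → E = (-5, -4)
3. C_x = -17/3  [line -4·x + 1·y + -50/3 = 0 ∩ |CA|² = 10/9]
4. C_y = -6  [line -4·x + 1·y + -50/3 = 0 ∩ |CA|² = 10/9]
   → C = (-17/3, -6)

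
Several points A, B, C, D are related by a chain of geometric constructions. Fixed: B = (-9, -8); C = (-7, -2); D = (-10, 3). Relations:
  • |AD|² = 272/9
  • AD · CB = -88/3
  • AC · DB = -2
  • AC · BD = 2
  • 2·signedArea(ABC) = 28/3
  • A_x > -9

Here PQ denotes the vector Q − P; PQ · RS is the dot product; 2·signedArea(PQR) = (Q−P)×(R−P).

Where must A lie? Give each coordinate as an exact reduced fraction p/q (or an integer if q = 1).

1. A_x = -26/3  [2·signedArea(ABC) = 28/3 ∩ AC · DB = -2]
2. A_y = -7/3  [2·signedArea(ABC) = 28/3 ∩ AC · DB = -2]
   → A = (-26/3, -7/3)

A = (-26/3, -7/3)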